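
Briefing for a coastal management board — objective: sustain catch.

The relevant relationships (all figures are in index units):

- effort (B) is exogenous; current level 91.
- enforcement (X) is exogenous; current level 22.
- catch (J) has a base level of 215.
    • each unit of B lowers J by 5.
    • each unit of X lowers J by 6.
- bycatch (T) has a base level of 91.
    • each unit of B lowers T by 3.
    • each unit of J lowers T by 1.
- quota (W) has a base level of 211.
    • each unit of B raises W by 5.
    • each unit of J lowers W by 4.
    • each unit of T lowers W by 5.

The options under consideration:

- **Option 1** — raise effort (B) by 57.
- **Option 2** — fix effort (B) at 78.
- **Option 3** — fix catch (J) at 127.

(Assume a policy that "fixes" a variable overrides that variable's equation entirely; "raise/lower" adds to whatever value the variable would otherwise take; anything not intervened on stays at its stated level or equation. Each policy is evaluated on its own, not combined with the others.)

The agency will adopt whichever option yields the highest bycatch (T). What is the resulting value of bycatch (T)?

304

Option 1 (B + 57):
  B = 91 + 57 = 148
  X = 22
  J = 215 − 5·148 − 6·22 = -657
  T = 91 − 3·148 − (-657) = 304
Option 2 (B := 78):
  B = 78
  X = 22
  J = 215 − 5·78 − 6·22 = -307
  T = 91 − 3·78 − (-307) = 164
Option 3 (J := 127):
  B = 91
  X = 22
  J = 127
  T = 91 − 3·91 − 127 = -309
Comparing — Option 1: T=304, Option 2: T=164, Option 3: T=-309. Highest is 304 (Option 1).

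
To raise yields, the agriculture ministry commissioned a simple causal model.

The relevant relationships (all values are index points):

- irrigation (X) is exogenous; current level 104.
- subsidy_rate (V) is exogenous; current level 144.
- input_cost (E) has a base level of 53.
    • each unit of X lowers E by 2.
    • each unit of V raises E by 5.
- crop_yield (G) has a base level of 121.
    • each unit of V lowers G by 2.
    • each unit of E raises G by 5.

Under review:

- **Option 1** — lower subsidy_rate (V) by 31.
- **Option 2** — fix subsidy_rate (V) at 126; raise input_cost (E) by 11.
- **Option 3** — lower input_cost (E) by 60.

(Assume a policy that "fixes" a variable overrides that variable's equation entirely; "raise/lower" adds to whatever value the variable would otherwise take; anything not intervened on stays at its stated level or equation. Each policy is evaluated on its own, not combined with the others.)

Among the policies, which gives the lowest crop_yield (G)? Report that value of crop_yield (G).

Option 1 (V − 31):
  X = 104
  V = 144 − 31 = 113
  E = 53 − 2·104 + 5·113 = 410
  G = 121 − 2·113 + 5·410 = 1945
Option 2 (V := 126, E + 11):
  X = 104
  V = 126
  E = 53 − 2·104 + 5·126 (+11 from intervention) = 486
  G = 121 − 2·126 + 5·486 = 2299
Option 3 (E − 60):
  X = 104
  V = 144
  E = 53 − 2·104 + 5·144 (−60 from intervention) = 505
  G = 121 − 2·144 + 5·505 = 2358
Comparing — Option 1: G=1945, Option 2: G=2299, Option 3: G=2358. Lowest is 1945 (Option 1).

1945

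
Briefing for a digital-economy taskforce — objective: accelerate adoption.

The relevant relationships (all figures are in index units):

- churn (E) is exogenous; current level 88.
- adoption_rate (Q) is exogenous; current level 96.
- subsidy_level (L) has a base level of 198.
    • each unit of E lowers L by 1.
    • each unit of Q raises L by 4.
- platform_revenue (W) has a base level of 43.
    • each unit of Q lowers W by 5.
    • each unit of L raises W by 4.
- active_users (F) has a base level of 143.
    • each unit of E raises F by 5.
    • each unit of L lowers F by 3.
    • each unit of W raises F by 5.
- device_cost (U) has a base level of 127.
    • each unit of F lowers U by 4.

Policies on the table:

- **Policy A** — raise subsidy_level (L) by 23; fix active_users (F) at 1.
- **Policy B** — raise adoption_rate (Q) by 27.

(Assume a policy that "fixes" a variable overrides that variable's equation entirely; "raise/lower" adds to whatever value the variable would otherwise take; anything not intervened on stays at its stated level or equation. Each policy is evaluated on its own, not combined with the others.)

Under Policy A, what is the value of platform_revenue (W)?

1631

Policy A (L + 23, F := 1):
  E = 88
  Q = 96
  L = 198 − 88 + 4·96 (+23 from intervention) = 517
  W = 43 − 5·96 + 4·517 = 1631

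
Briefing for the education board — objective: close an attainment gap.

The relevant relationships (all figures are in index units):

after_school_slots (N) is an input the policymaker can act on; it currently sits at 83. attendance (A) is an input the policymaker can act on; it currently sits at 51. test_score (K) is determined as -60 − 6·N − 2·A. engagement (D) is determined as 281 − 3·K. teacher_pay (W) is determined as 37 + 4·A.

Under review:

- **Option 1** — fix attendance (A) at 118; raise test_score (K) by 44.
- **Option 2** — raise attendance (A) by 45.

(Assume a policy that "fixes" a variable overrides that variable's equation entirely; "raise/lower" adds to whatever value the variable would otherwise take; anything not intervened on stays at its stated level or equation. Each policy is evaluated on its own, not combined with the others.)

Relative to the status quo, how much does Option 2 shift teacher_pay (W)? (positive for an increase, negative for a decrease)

Baseline:
  A = 51
  W = 37 + 4·51 = 241
Option 2 (A + 45):
  A = 51 + 45 = 96
  W = 37 + 4·96 = 421
Change in W: 421 − 241 = 180

180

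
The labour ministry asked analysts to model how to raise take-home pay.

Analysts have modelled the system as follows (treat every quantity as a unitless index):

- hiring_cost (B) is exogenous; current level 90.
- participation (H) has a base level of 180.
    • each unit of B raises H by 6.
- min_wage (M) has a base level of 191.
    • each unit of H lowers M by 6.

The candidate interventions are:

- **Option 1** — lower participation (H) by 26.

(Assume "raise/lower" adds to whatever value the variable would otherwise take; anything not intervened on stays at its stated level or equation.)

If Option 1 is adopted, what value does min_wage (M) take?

Option 1 (H − 26):
  B = 90
  H = 180 + 6·90 (−26 from intervention) = 694
  M = 191 − 6·694 = -3973

-3973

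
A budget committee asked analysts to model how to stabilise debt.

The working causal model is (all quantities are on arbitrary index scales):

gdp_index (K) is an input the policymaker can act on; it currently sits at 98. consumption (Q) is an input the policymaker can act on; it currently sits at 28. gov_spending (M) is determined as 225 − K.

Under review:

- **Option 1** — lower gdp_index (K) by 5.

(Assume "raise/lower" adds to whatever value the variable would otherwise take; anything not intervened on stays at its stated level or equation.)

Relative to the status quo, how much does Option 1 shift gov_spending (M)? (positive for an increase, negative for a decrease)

Baseline:
  K = 98
  M = 225 − 98 = 127
Option 1 (K − 5):
  K = 98 − 5 = 93
  M = 225 − 93 = 132
Change in M: 132 − 127 = 5

5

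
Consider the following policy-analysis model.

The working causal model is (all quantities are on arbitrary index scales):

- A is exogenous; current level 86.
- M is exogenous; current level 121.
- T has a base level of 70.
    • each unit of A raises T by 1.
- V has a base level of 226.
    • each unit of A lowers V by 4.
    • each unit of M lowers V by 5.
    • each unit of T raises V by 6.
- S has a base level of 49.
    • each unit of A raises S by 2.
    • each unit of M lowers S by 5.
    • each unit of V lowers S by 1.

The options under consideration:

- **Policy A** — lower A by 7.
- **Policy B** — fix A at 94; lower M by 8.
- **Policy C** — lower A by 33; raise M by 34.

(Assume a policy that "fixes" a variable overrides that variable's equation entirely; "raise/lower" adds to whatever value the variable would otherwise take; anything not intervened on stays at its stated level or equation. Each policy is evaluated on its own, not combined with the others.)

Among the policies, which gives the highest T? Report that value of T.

Policy A (A − 7):
  A = 86 − 7 = 79
  T = 70 + 79 = 149
Policy B (A := 94, M − 8):
  A = 94
  T = 70 + 94 = 164
Policy C (A − 33, M + 34):
  A = 86 − 33 = 53
  T = 70 + 53 = 123
Comparing — Policy A: T=149, Policy B: T=164, Policy C: T=123. Highest is 164 (Policy B).

164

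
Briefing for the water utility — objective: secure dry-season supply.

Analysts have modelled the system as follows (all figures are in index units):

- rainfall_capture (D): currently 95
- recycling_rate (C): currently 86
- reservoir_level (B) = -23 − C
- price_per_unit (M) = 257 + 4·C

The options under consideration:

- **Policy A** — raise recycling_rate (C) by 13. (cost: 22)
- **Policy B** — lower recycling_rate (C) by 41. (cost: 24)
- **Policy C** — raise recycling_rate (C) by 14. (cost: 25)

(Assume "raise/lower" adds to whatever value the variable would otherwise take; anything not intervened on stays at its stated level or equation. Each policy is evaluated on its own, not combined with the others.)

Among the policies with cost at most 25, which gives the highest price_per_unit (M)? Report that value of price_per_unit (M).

Policy A (C + 13):
  C = 86 + 13 = 99
  M = 257 + 4·99 = 653
Policy B (C − 41):
  C = 86 − 41 = 45
  M = 257 + 4·45 = 437
Policy C (C + 14):
  C = 86 + 14 = 100
  M = 257 + 4·100 = 657
Comparing — Policy A: M=653, Policy B: M=437, Policy C: M=657. Highest is 657 (Policy C).

657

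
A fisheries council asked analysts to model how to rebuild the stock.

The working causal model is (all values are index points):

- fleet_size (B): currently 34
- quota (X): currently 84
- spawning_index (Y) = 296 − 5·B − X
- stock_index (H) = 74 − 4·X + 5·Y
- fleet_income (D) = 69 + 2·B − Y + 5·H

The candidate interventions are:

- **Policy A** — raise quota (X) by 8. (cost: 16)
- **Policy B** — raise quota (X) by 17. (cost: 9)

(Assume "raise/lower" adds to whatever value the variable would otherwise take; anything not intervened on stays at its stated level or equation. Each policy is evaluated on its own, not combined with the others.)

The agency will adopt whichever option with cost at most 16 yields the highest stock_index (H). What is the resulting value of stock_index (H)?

-124

Policy A (X + 8):
  B = 34
  X = 84 + 8 = 92
  Y = 296 − 5·34 − 92 = 34
  H = 74 − 4·92 + 5·34 = -124
Policy B (X + 17):
  B = 34
  X = 84 + 17 = 101
  Y = 296 − 5·34 − 101 = 25
  H = 74 − 4·101 + 5·25 = -205
Comparing — Policy A: H=-124, Policy B: H=-205. Highest is -124 (Policy A).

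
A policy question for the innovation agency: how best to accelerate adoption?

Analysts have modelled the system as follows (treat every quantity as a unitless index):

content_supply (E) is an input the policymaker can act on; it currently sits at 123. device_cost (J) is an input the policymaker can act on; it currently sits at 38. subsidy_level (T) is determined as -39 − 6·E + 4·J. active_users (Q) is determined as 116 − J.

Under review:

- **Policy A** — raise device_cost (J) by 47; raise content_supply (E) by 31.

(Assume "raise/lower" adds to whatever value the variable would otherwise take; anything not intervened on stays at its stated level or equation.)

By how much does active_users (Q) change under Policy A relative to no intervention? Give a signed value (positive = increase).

-47

Baseline:
  J = 38
  Q = 116 − 38 = 78
Policy A (J + 47, E + 31):
  J = 38 + 47 = 85
  Q = 116 − 85 = 31
Change in Q: 31 − 78 = -47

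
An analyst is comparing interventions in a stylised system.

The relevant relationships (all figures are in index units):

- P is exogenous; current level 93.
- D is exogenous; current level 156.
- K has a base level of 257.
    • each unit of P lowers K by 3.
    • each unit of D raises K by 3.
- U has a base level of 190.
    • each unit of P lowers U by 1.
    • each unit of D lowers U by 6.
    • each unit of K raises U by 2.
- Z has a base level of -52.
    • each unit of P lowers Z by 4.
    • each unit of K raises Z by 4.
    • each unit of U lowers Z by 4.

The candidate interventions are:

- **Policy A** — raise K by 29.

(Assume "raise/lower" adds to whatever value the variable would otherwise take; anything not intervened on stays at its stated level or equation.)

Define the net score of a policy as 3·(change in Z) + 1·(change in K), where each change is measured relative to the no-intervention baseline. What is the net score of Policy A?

-319

Baseline:
  P = 93
  D = 156
  K = 257 − 3·93 + 3·156 = 446
  U = 190 − 93 − 6·156 + 2·446 = 53
  Z = -52 − 4·93 + 4·446 − 4·53 = 1148
Policy A (K + 29):
  P = 93
  D = 156
  K = 257 − 3·93 + 3·156 (+29 from intervention) = 475
  U = 190 − 93 − 6·156 + 2·475 = 111
  Z = -52 − 4·93 + 4·475 − 4·111 = 1032
ΔZ = 1032 − 1148 = -116; ΔK = 475 − 446 = 29
Score = 3·(-116) + 1·29 = -319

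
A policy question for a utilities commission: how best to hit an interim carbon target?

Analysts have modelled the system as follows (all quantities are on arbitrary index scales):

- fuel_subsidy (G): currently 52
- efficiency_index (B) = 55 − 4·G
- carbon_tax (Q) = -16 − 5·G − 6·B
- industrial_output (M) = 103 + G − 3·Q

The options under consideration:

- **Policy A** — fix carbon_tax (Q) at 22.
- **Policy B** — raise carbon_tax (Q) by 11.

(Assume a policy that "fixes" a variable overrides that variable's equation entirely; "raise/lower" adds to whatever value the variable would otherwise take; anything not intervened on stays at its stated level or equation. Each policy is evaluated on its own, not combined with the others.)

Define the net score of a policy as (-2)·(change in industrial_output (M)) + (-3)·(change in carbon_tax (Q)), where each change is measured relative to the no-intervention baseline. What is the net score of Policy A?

-1860

Baseline:
  G = 52
  B = 55 − 4·52 = -153
  Q = -16 − 5·52 − 6·(-153) = 642
  M = 103 + 52 − 3·642 = -1771
Policy A (Q := 22):
  G = 52
  B = 55 − 4·52 = -153
  Q = 22
  M = 103 + 52 − 3·22 = 89
ΔM = 89 − (-1771) = 1860; ΔQ = 22 − 642 = -620
Score = (-2)·1860 + (-3)·(-620) = -1860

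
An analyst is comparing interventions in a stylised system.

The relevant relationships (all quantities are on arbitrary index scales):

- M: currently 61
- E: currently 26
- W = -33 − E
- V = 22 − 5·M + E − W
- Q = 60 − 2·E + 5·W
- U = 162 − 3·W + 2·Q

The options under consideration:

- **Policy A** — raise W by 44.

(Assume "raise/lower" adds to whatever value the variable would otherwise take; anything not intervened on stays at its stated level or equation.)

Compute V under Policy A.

Policy A (W + 44):
  M = 61
  E = 26
  W = -33 − 26 (+44 from intervention) = -15
  V = 22 − 5·61 + 26 − (-15) = -242

-242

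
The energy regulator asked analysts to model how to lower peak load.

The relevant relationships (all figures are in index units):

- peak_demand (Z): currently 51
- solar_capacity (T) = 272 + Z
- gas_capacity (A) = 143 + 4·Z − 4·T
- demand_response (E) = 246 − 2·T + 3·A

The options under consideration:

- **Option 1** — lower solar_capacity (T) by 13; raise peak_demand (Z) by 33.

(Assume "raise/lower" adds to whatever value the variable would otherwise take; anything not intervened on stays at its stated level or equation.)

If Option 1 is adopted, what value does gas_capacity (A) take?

-893

Option 1 (T − 13, Z + 33):
  Z = 51 + 33 = 84
  T = 272 + 84 (−13 from intervention) = 343
  A = 143 + 4·84 − 4·343 = -893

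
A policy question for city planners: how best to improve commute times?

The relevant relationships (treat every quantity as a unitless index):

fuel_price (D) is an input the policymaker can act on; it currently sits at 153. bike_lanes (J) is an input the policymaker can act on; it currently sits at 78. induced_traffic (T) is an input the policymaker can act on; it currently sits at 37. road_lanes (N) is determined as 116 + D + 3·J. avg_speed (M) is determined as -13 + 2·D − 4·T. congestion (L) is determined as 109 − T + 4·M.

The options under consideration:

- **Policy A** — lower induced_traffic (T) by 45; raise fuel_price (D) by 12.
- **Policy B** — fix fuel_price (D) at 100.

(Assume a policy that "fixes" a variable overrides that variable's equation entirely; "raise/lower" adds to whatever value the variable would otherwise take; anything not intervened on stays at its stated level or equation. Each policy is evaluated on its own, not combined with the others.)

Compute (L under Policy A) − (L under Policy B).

1285

Policy A (T − 45, D + 12):
  D = 153 + 12 = 165
  T = 37 − 45 = -8
  M = -13 + 2·165 − 4·(-8) = 349
  L = 109 − (-8) + 4·349 = 1513
Policy B (D := 100):
  D = 100
  T = 37
  M = -13 + 2·100 − 4·37 = 39
  L = 109 − 37 + 4·39 = 228
L: 1513 − 228 = 1285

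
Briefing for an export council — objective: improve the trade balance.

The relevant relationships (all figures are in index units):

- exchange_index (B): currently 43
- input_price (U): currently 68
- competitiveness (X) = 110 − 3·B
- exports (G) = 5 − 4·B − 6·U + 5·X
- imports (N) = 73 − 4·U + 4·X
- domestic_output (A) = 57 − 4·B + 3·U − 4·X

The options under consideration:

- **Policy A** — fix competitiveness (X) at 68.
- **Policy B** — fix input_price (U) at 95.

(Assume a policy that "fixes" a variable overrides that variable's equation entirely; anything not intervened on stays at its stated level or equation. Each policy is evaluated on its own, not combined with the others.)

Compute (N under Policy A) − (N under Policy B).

456

Policy A (X := 68):
  B = 43
  U = 68
  X = 68
  N = 73 − 4·68 + 4·68 = 73
Policy B (U := 95):
  B = 43
  U = 95
  X = 110 − 3·43 = -19
  N = 73 − 4·95 + 4·(-19) = -383
N: 73 − (-383) = 456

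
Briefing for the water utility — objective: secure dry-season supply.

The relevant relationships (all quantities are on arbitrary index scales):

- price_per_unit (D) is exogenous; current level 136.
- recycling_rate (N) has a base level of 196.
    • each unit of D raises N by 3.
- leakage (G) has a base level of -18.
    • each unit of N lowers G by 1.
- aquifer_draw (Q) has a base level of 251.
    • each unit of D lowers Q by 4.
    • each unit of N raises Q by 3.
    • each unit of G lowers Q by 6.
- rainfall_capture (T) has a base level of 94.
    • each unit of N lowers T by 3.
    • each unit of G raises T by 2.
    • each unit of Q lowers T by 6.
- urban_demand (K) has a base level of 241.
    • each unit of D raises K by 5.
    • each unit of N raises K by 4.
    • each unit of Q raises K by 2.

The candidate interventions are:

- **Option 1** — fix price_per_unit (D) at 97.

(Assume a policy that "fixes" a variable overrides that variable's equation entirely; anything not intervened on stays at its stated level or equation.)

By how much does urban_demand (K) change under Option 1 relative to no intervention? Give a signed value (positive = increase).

-2457

Baseline:
  D = 136
  N = 196 + 3·136 = 604
  G = -18 − 604 = -622
  Q = 251 − 4·136 + 3·604 − 6·(-622) = 5251
  K = 241 + 5·136 + 4·604 + 2·5251 = 13839
Option 1 (D := 97):
  D = 97
  N = 196 + 3·97 = 487
  G = -18 − 487 = -505
  Q = 251 − 4·97 + 3·487 − 6·(-505) = 4354
  K = 241 + 5·97 + 4·487 + 2·4354 = 11382
Change in K: 11382 − 13839 = -2457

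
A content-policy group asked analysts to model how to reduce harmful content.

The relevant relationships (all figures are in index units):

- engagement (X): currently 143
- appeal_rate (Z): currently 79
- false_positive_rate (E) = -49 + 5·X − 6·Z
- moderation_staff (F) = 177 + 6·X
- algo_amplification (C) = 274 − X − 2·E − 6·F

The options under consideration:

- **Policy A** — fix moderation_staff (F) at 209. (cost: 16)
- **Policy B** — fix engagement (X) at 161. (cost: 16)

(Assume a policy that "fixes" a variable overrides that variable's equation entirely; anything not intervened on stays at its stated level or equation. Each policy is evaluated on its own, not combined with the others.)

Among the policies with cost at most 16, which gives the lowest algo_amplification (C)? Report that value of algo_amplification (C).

Policy A (F := 209):
  X = 143
  Z = 79
  E = -49 + 5·143 − 6·79 = 192
  F = 209
  C = 274 − 143 − 2·192 − 6·209 = -1507
Policy B (X := 161):
  X = 161
  Z = 79
  E = -49 + 5·161 − 6·79 = 282
  F = 177 + 6·161 = 1143
  C = 274 − 161 − 2·282 − 6·1143 = -7309
Comparing — Policy A: C=-1507, Policy B: C=-7309. Lowest is -7309 (Policy B).

-7309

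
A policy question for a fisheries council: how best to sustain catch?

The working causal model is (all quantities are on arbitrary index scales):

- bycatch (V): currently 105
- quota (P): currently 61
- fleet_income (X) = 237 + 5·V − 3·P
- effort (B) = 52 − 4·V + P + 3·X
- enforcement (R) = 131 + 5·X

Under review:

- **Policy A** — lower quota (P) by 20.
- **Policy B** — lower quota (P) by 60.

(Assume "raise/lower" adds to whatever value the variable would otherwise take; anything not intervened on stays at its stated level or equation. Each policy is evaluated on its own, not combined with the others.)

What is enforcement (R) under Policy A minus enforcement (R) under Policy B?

-600

Policy A (P − 20):
  V = 105
  P = 61 − 20 = 41
  X = 237 + 5·105 − 3·41 = 639
  R = 131 + 5·639 = 3326
Policy B (P − 60):
  V = 105
  P = 61 − 60 = 1
  X = 237 + 5·105 − 3·1 = 759
  R = 131 + 5·759 = 3926
R: 3326 − 3926 = -600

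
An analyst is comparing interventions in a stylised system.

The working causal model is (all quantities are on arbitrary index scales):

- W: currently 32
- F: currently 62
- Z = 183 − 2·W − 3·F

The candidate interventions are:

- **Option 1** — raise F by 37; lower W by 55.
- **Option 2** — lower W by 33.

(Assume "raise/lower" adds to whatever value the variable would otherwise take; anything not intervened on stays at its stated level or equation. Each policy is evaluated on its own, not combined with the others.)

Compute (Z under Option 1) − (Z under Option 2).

Option 1 (F + 37, W − 55):
  W = 32 − 55 = -23
  F = 62 + 37 = 99
  Z = 183 − 2·(-23) − 3·99 = -68
Option 2 (W − 33):
  W = 32 − 33 = -1
  F = 62
  Z = 183 − 2·(-1) − 3·62 = -1
Z: -68 − (-1) = -67

-67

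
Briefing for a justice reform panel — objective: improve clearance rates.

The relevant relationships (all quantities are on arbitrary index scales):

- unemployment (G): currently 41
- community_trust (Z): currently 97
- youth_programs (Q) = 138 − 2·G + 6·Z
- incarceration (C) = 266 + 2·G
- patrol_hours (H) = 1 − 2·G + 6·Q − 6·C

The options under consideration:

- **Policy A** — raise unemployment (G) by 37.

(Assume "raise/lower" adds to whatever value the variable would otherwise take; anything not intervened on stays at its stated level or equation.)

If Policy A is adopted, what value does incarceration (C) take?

422

Policy A (G + 37):
  G = 41 + 37 = 78
  C = 266 + 2·78 = 422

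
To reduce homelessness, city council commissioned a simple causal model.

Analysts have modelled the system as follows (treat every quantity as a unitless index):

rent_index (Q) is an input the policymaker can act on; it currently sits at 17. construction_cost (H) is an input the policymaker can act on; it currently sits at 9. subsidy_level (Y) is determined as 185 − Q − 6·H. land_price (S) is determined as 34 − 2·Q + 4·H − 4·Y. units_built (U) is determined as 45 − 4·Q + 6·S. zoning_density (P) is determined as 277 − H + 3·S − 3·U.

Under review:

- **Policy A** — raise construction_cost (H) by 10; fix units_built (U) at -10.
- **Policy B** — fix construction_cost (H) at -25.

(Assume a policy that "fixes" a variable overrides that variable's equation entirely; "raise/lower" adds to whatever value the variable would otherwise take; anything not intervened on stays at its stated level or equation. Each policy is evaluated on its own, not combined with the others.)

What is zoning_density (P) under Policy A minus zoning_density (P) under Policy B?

-21083

Policy A (H + 10, U := -10):
  Q = 17
  H = 9 + 10 = 19
  Y = 185 − 17 − 6·19 = 54
  S = 34 − 2·17 + 4·19 − 4·54 = -140
  U = -10
  P = 277 − 19 + 3·(-140) − 3·(-10) = -132
Policy B (H := -25):
  Q = 17
  H = -25
  Y = 185 − 17 − 6·(-25) = 318
  S = 34 − 2·17 + 4·(-25) − 4·318 = -1372
  U = 45 − 4·17 + 6·(-1372) = -8255
  P = 277 − (-25) + 3·(-1372) − 3·(-8255) = 20951
P: -132 − 20951 = -21083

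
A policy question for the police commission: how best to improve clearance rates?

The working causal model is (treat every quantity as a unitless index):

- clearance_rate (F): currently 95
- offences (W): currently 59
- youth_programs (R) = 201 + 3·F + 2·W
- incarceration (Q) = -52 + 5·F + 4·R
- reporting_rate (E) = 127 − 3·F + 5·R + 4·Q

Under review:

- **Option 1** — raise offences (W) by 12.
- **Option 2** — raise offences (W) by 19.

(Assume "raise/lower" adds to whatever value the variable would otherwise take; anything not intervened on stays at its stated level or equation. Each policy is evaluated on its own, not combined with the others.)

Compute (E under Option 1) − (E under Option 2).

-294

Option 1 (W + 12):
  F = 95
  W = 59 + 12 = 71
  R = 201 + 3·95 + 2·71 = 628
  Q = -52 + 5·95 + 4·628 = 2935
  E = 127 − 3·95 + 5·628 + 4·2935 = 14722
Option 2 (W + 19):
  F = 95
  W = 59 + 19 = 78
  R = 201 + 3·95 + 2·78 = 642
  Q = -52 + 5·95 + 4·642 = 2991
  E = 127 − 3·95 + 5·642 + 4·2991 = 15016
E: 14722 − 15016 = -294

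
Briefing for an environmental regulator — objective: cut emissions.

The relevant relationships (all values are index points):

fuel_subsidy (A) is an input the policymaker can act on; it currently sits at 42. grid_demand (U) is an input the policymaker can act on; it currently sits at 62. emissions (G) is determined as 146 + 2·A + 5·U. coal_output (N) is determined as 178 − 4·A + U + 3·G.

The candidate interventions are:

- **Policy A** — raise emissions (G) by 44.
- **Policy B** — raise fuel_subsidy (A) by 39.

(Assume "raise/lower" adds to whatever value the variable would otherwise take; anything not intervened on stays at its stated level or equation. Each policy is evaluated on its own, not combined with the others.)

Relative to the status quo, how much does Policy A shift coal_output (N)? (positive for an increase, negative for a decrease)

132

Baseline:
  A = 42
  U = 62
  G = 146 + 2·42 + 5·62 = 540
  N = 178 − 4·42 + 62 + 3·540 = 1692
Policy A (G + 44):
  A = 42
  U = 62
  G = 146 + 2·42 + 5·62 (+44 from intervention) = 584
  N = 178 − 4·42 + 62 + 3·584 = 1824
Change in N: 1824 − 1692 = 132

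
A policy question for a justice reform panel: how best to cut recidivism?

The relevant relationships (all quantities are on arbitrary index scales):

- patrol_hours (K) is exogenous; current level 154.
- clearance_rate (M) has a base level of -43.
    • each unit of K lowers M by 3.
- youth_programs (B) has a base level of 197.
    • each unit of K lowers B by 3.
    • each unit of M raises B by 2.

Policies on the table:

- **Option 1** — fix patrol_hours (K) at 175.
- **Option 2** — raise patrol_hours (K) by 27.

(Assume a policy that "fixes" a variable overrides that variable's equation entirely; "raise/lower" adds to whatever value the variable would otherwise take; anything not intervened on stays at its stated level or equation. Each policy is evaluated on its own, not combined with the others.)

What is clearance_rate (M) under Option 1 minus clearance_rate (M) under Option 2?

18

Option 1 (K := 175):
  K = 175
  M = -43 − 3·175 = -568
Option 2 (K + 27):
  K = 154 + 27 = 181
  M = -43 − 3·181 = -586
M: -568 − (-586) = 18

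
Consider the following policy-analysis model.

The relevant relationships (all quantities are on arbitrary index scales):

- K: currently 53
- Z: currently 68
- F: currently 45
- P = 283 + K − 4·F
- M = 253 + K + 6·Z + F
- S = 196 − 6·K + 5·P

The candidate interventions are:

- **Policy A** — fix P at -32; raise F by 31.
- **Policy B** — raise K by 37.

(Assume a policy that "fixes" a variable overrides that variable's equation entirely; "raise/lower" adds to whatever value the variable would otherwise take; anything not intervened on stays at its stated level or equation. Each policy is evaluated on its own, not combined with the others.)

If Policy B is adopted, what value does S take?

621

Policy B (K + 37):
  K = 53 + 37 = 90
  F = 45
  P = 283 + 90 − 4·45 = 193
  S = 196 − 6·90 + 5·193 = 621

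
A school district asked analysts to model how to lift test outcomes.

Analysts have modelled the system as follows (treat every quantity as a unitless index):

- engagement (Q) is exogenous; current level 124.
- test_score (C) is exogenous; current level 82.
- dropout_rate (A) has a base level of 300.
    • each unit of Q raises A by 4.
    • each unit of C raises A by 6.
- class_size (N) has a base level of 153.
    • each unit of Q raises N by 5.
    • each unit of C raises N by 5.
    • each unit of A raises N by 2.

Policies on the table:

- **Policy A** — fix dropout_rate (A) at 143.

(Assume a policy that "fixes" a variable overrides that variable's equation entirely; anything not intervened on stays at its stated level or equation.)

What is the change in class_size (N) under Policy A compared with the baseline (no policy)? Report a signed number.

-2290

Baseline:
  Q = 124
  C = 82
  A = 300 + 4·124 + 6·82 = 1288
  N = 153 + 5·124 + 5·82 + 2·1288 = 3759
Policy A (A := 143):
  Q = 124
  C = 82
  A = 143
  N = 153 + 5·124 + 5·82 + 2·143 = 1469
Change in N: 1469 − 3759 = -2290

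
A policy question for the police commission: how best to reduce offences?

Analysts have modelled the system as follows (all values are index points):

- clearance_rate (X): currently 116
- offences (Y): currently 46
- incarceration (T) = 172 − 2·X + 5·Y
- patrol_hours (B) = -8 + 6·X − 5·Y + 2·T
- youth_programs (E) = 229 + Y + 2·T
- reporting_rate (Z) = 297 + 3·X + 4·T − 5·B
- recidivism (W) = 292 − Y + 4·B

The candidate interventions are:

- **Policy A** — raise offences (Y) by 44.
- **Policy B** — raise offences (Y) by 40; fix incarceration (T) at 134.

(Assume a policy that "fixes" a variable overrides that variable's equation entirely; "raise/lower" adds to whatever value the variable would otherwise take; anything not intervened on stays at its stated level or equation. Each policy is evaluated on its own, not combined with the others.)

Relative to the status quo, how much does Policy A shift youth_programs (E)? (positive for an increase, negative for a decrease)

Baseline:
  X = 116
  Y = 46
  T = 172 − 2·116 + 5·46 = 170
  E = 229 + 46 + 2·170 = 615
Policy A (Y + 44):
  X = 116
  Y = 46 + 44 = 90
  T = 172 − 2·116 + 5·90 = 390
  E = 229 + 90 + 2·390 = 1099
Change in E: 1099 − 615 = 484

484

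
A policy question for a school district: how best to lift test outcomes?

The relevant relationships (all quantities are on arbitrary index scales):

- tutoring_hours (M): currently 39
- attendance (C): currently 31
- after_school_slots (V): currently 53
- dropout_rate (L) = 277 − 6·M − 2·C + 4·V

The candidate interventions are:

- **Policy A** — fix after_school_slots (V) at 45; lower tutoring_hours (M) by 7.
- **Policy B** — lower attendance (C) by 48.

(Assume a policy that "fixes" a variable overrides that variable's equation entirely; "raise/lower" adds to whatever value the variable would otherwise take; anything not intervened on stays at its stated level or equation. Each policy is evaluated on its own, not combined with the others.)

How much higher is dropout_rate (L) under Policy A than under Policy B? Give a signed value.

-86

Policy A (V := 45, M − 7):
  M = 39 − 7 = 32
  C = 31
  V = 45
  L = 277 − 6·32 − 2·31 + 4·45 = 203
Policy B (C − 48):
  M = 39
  C = 31 − 48 = -17
  V = 53
  L = 277 − 6·39 − 2·(-17) + 4·53 = 289
L: 203 − 289 = -86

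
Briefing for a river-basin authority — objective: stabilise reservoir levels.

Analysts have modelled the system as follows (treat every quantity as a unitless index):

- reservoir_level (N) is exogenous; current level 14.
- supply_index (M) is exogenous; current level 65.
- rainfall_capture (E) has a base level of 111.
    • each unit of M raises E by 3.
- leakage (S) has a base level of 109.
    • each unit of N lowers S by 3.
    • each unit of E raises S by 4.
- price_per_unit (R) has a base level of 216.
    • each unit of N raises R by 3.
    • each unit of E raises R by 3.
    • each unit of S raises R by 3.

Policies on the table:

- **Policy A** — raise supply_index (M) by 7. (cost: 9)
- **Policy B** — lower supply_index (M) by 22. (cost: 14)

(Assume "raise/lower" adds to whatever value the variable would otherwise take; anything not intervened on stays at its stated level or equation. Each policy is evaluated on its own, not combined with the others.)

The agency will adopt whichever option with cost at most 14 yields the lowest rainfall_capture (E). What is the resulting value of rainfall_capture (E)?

240

Policy A (M + 7):
  M = 65 + 7 = 72
  E = 111 + 3·72 = 327
Policy B (M − 22):
  M = 65 − 22 = 43
  E = 111 + 3·43 = 240
Comparing — Policy A: E=327, Policy B: E=240. Lowest is 240 (Policy B).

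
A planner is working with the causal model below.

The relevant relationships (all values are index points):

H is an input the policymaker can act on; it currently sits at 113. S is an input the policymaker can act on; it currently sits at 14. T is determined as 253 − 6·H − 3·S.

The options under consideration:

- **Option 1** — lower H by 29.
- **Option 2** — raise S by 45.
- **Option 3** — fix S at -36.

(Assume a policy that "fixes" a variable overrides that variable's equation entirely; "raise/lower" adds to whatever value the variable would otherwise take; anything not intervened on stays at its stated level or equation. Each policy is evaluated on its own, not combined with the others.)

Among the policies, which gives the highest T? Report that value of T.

-293

Option 1 (H − 29):
  H = 113 − 29 = 84
  S = 14
  T = 253 − 6·84 − 3·14 = -293
Option 2 (S + 45):
  H = 113
  S = 14 + 45 = 59
  T = 253 − 6·113 − 3·59 = -602
Option 3 (S := -36):
  H = 113
  S = -36
  T = 253 − 6·113 − 3·(-36) = -317
Comparing — Option 1: T=-293, Option 2: T=-602, Option 3: T=-317. Highest is -293 (Option 1).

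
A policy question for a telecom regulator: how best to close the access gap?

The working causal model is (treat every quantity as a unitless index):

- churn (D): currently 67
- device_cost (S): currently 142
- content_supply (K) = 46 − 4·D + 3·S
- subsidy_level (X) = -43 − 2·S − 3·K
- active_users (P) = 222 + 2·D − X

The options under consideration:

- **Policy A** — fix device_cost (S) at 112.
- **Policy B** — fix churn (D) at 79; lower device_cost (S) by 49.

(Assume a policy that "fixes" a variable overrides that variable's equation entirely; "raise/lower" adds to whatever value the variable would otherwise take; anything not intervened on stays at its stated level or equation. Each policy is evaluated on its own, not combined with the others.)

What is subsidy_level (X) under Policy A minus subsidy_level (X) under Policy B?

Policy A (S := 112):
  D = 67
  S = 112
  K = 46 − 4·67 + 3·112 = 114
  X = -43 − 2·112 − 3·114 = -609
Policy B (D := 79, S − 49):
  D = 79
  S = 142 − 49 = 93
  K = 46 − 4·79 + 3·93 = 9
  X = -43 − 2·93 − 3·9 = -256
X: -609 − (-256) = -353

-353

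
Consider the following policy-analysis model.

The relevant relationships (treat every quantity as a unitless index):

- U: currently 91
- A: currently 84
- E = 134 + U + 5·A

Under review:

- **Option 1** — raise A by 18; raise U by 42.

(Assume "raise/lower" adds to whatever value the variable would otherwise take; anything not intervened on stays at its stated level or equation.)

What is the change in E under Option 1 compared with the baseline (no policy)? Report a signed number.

132

Baseline:
  U = 91
  A = 84
  E = 134 + 91 + 5·84 = 645
Option 1 (A + 18, U + 42):
  U = 91 + 42 = 133
  A = 84 + 18 = 102
  E = 134 + 133 + 5·102 = 777
Change in E: 777 − 645 = 132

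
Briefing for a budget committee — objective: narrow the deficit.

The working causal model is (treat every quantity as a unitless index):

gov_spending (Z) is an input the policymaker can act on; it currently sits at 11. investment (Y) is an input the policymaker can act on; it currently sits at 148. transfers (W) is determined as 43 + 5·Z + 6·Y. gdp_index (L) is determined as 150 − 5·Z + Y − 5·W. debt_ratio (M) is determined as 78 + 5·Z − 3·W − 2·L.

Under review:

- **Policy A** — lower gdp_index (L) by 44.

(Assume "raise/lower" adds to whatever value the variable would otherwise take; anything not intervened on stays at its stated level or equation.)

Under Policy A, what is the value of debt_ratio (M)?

6637

Policy A (L − 44):
  Z = 11
  Y = 148
  W = 43 + 5·11 + 6·148 = 986
  L = 150 − 5·11 + 148 − 5·986 (−44 from intervention) = -4731
  M = 78 + 5·11 − 3·986 − 2·(-4731) = 6637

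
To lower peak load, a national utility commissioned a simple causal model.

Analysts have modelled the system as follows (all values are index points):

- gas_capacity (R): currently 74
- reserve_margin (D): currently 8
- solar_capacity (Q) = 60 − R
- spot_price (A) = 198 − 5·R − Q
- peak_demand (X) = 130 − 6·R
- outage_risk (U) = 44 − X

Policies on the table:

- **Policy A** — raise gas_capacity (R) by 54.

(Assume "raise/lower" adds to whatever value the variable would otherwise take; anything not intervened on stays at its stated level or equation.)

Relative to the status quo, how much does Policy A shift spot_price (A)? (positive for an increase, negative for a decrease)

Baseline:
  R = 74
  Q = 60 − 74 = -14
  A = 198 − 5·74 − (-14) = -158
Policy A (R + 54):
  R = 74 + 54 = 128
  Q = 60 − 128 = -68
  A = 198 − 5·128 − (-68) = -374
Change in A: -374 − (-158) = -216

-216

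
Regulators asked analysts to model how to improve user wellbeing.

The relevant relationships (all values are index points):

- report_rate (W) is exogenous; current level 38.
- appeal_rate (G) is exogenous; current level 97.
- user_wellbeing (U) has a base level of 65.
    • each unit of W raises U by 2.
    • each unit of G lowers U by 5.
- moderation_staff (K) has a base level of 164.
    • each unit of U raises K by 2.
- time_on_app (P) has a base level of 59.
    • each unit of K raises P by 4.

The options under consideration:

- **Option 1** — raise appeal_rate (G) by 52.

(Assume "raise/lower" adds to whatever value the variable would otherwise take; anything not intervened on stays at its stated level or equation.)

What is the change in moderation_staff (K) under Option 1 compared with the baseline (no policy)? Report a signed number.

-520

Baseline:
  W = 38
  G = 97
  U = 65 + 2·38 − 5·97 = -344
  K = 164 + 2·(-344) = -524
Option 1 (G + 52):
  W = 38
  G = 97 + 52 = 149
  U = 65 + 2·38 − 5·149 = -604
  K = 164 + 2·(-604) = -1044
Change in K: -1044 − (-524) = -520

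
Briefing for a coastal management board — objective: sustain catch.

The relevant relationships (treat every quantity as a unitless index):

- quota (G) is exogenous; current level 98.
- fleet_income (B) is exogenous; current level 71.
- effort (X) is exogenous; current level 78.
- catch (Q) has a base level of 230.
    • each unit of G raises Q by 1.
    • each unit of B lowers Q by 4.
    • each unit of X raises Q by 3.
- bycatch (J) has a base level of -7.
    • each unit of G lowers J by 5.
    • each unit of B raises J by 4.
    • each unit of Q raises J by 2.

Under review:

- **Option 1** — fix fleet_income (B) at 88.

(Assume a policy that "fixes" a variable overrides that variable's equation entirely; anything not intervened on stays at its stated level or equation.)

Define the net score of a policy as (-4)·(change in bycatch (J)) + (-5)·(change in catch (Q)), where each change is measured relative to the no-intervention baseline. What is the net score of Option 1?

Baseline:
  G = 98
  B = 71
  X = 78
  Q = 230 + 98 − 4·71 + 3·78 = 278
  J = -7 − 5·98 + 4·71 + 2·278 = 343
Option 1 (B := 88):
  G = 98
  B = 88
  X = 78
  Q = 230 + 98 − 4·88 + 3·78 = 210
  J = -7 − 5·98 + 4·88 + 2·210 = 275
ΔJ = 275 − 343 = -68; ΔQ = 210 − 278 = -68
Score = (-4)·(-68) + (-5)·(-68) = 612

612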